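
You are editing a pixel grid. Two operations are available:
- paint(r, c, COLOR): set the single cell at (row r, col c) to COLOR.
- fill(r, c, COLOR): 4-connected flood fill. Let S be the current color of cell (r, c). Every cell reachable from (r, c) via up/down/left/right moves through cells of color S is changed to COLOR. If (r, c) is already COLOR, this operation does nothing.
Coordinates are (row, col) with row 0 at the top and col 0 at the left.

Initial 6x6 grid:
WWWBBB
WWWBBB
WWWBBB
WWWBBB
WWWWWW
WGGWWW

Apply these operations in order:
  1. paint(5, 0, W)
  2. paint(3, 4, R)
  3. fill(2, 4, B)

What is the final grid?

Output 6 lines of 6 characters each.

After op 1 paint(5,0,W):
WWWBBB
WWWBBB
WWWBBB
WWWBBB
WWWWWW
WGGWWW
After op 2 paint(3,4,R):
WWWBBB
WWWBBB
WWWBBB
WWWBRB
WWWWWW
WGGWWW
After op 3 fill(2,4,B) [0 cells changed]:
WWWBBB
WWWBBB
WWWBBB
WWWBRB
WWWWWW
WGGWWW

Answer: WWWBBB
WWWBBB
WWWBBB
WWWBRB
WWWWWW
WGGWWW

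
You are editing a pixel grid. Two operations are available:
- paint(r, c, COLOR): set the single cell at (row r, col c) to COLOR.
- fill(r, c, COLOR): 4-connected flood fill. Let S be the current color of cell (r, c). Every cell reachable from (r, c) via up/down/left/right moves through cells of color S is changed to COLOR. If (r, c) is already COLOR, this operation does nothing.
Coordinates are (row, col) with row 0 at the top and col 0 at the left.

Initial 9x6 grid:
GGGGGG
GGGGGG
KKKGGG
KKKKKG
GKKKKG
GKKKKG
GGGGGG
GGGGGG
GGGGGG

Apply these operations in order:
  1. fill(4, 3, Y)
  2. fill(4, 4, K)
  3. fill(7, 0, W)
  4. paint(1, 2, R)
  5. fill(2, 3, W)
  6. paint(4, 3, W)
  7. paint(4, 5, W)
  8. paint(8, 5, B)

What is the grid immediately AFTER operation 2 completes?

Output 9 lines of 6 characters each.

Answer: GGGGGG
GGGGGG
KKKGGG
KKKKKG
GKKKKG
GKKKKG
GGGGGG
GGGGGG
GGGGGG

Derivation:
After op 1 fill(4,3,Y) [16 cells changed]:
GGGGGG
GGGGGG
YYYGGG
YYYYYG
GYYYYG
GYYYYG
GGGGGG
GGGGGG
GGGGGG
After op 2 fill(4,4,K) [16 cells changed]:
GGGGGG
GGGGGG
KKKGGG
KKKKKG
GKKKKG
GKKKKG
GGGGGG
GGGGGG
GGGGGG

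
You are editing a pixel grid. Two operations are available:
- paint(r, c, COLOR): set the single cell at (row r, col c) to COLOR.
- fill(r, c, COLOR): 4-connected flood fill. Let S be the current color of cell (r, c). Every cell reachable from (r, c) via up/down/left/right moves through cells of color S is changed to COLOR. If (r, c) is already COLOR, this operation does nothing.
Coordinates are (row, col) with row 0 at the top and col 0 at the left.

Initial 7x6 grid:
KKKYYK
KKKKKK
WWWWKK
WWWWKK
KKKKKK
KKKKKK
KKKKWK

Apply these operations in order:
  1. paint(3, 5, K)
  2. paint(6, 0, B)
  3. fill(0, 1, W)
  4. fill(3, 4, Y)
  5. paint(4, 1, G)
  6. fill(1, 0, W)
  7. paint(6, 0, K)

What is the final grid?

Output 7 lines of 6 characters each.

After op 1 paint(3,5,K):
KKKYYK
KKKKKK
WWWWKK
WWWWKK
KKKKKK
KKKKKK
KKKKWK
After op 2 paint(6,0,B):
KKKYYK
KKKKKK
WWWWKK
WWWWKK
KKKKKK
KKKKKK
BKKKWK
After op 3 fill(0,1,W) [30 cells changed]:
WWWYYW
WWWWWW
WWWWWW
WWWWWW
WWWWWW
WWWWWW
BWWWWW
After op 4 fill(3,4,Y) [39 cells changed]:
YYYYYY
YYYYYY
YYYYYY
YYYYYY
YYYYYY
YYYYYY
BYYYYY
After op 5 paint(4,1,G):
YYYYYY
YYYYYY
YYYYYY
YYYYYY
YGYYYY
YYYYYY
BYYYYY
After op 6 fill(1,0,W) [40 cells changed]:
WWWWWW
WWWWWW
WWWWWW
WWWWWW
WGWWWW
WWWWWW
BWWWWW
After op 7 paint(6,0,K):
WWWWWW
WWWWWW
WWWWWW
WWWWWW
WGWWWW
WWWWWW
KWWWWW

Answer: WWWWWW
WWWWWW
WWWWWW
WWWWWW
WGWWWW
WWWWWW
KWWWWW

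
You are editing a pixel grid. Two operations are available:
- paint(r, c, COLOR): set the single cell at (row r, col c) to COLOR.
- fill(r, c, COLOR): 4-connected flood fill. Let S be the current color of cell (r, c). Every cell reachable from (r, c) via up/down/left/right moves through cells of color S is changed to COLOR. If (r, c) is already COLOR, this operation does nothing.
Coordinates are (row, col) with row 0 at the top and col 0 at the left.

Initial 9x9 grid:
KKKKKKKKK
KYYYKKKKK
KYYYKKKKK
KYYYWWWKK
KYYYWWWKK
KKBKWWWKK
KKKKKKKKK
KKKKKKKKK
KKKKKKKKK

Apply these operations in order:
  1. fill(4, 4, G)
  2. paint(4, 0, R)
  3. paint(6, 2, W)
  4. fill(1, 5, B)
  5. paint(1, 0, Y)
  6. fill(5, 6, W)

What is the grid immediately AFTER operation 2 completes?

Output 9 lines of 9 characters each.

After op 1 fill(4,4,G) [9 cells changed]:
KKKKKKKKK
KYYYKKKKK
KYYYKKKKK
KYYYGGGKK
KYYYGGGKK
KKBKGGGKK
KKKKKKKKK
KKKKKKKKK
KKKKKKKKK
After op 2 paint(4,0,R):
KKKKKKKKK
KYYYKKKKK
KYYYKKKKK
KYYYGGGKK
RYYYGGGKK
KKBKGGGKK
KKKKKKKKK
KKKKKKKKK
KKKKKKKKK

Answer: KKKKKKKKK
KYYYKKKKK
KYYYKKKKK
KYYYGGGKK
RYYYGGGKK
KKBKGGGKK
KKKKKKKKK
KKKKKKKKK
KKKKKKKKK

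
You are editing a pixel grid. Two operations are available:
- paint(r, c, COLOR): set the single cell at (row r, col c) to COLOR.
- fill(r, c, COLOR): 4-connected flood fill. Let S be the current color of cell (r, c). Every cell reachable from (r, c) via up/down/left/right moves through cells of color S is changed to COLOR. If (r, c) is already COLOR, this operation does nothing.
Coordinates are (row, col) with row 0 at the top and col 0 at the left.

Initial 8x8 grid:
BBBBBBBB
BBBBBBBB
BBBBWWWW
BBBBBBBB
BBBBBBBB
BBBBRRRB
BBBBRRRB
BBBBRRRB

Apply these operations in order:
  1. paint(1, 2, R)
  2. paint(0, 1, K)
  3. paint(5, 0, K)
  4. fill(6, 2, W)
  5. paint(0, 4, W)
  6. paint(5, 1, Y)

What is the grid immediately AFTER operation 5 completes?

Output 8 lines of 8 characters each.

After op 1 paint(1,2,R):
BBBBBBBB
BBRBBBBB
BBBBWWWW
BBBBBBBB
BBBBBBBB
BBBBRRRB
BBBBRRRB
BBBBRRRB
After op 2 paint(0,1,K):
BKBBBBBB
BBRBBBBB
BBBBWWWW
BBBBBBBB
BBBBBBBB
BBBBRRRB
BBBBRRRB
BBBBRRRB
After op 3 paint(5,0,K):
BKBBBBBB
BBRBBBBB
BBBBWWWW
BBBBBBBB
BBBBBBBB
KBBBRRRB
BBBBRRRB
BBBBRRRB
After op 4 fill(6,2,W) [48 cells changed]:
WKWWWWWW
WWRWWWWW
WWWWWWWW
WWWWWWWW
WWWWWWWW
KWWWRRRW
WWWWRRRW
WWWWRRRW
After op 5 paint(0,4,W):
WKWWWWWW
WWRWWWWW
WWWWWWWW
WWWWWWWW
WWWWWWWW
KWWWRRRW
WWWWRRRW
WWWWRRRW

Answer: WKWWWWWW
WWRWWWWW
WWWWWWWW
WWWWWWWW
WWWWWWWW
KWWWRRRW
WWWWRRRW
WWWWRRRW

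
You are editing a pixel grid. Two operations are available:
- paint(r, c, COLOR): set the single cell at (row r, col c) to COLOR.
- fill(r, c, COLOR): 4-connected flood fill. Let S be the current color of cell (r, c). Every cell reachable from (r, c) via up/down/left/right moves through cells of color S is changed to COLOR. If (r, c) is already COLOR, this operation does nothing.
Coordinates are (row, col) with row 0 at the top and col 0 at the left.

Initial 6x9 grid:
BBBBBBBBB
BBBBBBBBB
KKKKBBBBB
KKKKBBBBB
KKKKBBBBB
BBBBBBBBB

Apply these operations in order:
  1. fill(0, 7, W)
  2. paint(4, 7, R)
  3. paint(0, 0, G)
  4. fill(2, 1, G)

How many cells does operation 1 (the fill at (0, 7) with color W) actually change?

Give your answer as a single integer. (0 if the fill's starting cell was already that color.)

Answer: 42

Derivation:
After op 1 fill(0,7,W) [42 cells changed]:
WWWWWWWWW
WWWWWWWWW
KKKKWWWWW
KKKKWWWWW
KKKKWWWWW
WWWWWWWWW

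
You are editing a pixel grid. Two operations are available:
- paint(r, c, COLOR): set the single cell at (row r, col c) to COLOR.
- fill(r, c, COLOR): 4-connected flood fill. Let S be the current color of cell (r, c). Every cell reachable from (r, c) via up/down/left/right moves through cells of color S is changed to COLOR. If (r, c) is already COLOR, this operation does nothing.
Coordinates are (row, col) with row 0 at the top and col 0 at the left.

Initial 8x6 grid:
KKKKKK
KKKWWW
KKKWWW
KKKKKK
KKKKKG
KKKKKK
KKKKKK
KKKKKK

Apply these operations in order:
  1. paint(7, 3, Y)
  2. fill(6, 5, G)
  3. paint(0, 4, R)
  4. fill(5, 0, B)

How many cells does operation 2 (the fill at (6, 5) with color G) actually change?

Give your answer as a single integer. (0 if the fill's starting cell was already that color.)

Answer: 40

Derivation:
After op 1 paint(7,3,Y):
KKKKKK
KKKWWW
KKKWWW
KKKKKK
KKKKKG
KKKKKK
KKKKKK
KKKYKK
After op 2 fill(6,5,G) [40 cells changed]:
GGGGGG
GGGWWW
GGGWWW
GGGGGG
GGGGGG
GGGGGG
GGGGGG
GGGYGG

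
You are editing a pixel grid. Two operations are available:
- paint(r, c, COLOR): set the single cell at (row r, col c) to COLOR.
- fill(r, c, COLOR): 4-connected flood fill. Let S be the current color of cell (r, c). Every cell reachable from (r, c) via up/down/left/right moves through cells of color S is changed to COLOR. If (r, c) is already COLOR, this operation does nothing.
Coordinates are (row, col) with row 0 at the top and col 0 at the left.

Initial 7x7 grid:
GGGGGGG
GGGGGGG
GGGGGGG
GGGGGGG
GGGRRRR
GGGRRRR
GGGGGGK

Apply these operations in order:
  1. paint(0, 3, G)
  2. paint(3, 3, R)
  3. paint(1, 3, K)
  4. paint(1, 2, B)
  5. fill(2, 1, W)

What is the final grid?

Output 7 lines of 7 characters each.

After op 1 paint(0,3,G):
GGGGGGG
GGGGGGG
GGGGGGG
GGGGGGG
GGGRRRR
GGGRRRR
GGGGGGK
After op 2 paint(3,3,R):
GGGGGGG
GGGGGGG
GGGGGGG
GGGRGGG
GGGRRRR
GGGRRRR
GGGGGGK
After op 3 paint(1,3,K):
GGGGGGG
GGGKGGG
GGGGGGG
GGGRGGG
GGGRRRR
GGGRRRR
GGGGGGK
After op 4 paint(1,2,B):
GGGGGGG
GGBKGGG
GGGGGGG
GGGRGGG
GGGRRRR
GGGRRRR
GGGGGGK
After op 5 fill(2,1,W) [37 cells changed]:
WWWWWWW
WWBKWWW
WWWWWWW
WWWRWWW
WWWRRRR
WWWRRRR
WWWWWWK

Answer: WWWWWWW
WWBKWWW
WWWWWWW
WWWRWWW
WWWRRRR
WWWRRRR
WWWWWWK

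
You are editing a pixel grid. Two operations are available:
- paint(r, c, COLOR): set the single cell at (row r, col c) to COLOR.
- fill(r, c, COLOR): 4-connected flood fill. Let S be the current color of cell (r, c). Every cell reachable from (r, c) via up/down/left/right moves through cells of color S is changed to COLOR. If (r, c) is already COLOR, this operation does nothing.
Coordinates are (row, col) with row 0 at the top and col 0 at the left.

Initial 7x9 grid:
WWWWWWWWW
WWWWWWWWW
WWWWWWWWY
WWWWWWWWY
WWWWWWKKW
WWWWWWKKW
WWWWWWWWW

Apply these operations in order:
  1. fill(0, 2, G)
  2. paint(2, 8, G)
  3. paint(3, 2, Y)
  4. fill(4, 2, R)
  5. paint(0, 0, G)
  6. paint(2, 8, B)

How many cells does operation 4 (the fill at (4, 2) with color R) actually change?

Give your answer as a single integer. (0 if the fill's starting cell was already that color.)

After op 1 fill(0,2,G) [57 cells changed]:
GGGGGGGGG
GGGGGGGGG
GGGGGGGGY
GGGGGGGGY
GGGGGGKKG
GGGGGGKKG
GGGGGGGGG
After op 2 paint(2,8,G):
GGGGGGGGG
GGGGGGGGG
GGGGGGGGG
GGGGGGGGY
GGGGGGKKG
GGGGGGKKG
GGGGGGGGG
After op 3 paint(3,2,Y):
GGGGGGGGG
GGGGGGGGG
GGGGGGGGG
GGYGGGGGY
GGGGGGKKG
GGGGGGKKG
GGGGGGGGG
After op 4 fill(4,2,R) [57 cells changed]:
RRRRRRRRR
RRRRRRRRR
RRRRRRRRR
RRYRRRRRY
RRRRRRKKR
RRRRRRKKR
RRRRRRRRR

Answer: 57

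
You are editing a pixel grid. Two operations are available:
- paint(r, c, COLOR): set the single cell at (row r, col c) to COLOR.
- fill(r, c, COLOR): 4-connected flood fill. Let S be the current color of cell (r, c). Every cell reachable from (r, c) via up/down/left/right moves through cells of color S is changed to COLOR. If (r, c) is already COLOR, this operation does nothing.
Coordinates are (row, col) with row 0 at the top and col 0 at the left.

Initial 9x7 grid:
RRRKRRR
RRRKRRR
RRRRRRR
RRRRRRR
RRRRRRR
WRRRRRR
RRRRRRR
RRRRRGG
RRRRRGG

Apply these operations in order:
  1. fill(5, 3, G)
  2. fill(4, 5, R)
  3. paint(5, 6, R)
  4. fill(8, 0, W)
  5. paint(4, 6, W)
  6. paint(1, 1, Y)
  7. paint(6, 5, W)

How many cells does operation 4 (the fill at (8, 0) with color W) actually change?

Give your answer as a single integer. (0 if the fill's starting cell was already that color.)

After op 1 fill(5,3,G) [56 cells changed]:
GGGKGGG
GGGKGGG
GGGGGGG
GGGGGGG
GGGGGGG
WGGGGGG
GGGGGGG
GGGGGGG
GGGGGGG
After op 2 fill(4,5,R) [60 cells changed]:
RRRKRRR
RRRKRRR
RRRRRRR
RRRRRRR
RRRRRRR
WRRRRRR
RRRRRRR
RRRRRRR
RRRRRRR
After op 3 paint(5,6,R):
RRRKRRR
RRRKRRR
RRRRRRR
RRRRRRR
RRRRRRR
WRRRRRR
RRRRRRR
RRRRRRR
RRRRRRR
After op 4 fill(8,0,W) [60 cells changed]:
WWWKWWW
WWWKWWW
WWWWWWW
WWWWWWW
WWWWWWW
WWWWWWW
WWWWWWW
WWWWWWW
WWWWWWW

Answer: 60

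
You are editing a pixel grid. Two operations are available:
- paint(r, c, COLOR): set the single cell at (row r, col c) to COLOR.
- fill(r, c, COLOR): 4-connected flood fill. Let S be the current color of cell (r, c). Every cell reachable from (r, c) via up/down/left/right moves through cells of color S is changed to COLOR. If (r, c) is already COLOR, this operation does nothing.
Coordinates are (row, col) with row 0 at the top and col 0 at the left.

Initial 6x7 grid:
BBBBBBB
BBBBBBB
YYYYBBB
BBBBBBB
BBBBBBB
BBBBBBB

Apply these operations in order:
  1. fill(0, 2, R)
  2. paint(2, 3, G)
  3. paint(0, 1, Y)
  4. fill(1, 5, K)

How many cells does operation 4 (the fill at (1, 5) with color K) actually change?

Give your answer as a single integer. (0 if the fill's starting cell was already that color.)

After op 1 fill(0,2,R) [38 cells changed]:
RRRRRRR
RRRRRRR
YYYYRRR
RRRRRRR
RRRRRRR
RRRRRRR
After op 2 paint(2,3,G):
RRRRRRR
RRRRRRR
YYYGRRR
RRRRRRR
RRRRRRR
RRRRRRR
After op 3 paint(0,1,Y):
RYRRRRR
RRRRRRR
YYYGRRR
RRRRRRR
RRRRRRR
RRRRRRR
After op 4 fill(1,5,K) [37 cells changed]:
KYKKKKK
KKKKKKK
YYYGKKK
KKKKKKK
KKKKKKK
KKKKKKK

Answer: 37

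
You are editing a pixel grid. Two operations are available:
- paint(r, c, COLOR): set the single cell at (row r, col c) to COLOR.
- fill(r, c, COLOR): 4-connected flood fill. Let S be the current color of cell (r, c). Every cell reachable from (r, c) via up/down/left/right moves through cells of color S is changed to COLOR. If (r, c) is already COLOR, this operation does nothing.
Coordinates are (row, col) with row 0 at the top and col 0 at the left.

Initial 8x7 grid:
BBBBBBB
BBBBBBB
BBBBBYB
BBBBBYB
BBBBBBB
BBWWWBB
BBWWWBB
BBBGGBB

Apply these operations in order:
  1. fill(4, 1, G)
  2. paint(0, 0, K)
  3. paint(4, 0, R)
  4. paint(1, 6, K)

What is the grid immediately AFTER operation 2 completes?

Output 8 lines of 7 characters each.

Answer: KGGGGGG
GGGGGGG
GGGGGYG
GGGGGYG
GGGGGGG
GGWWWGG
GGWWWGG
GGGGGGG

Derivation:
After op 1 fill(4,1,G) [46 cells changed]:
GGGGGGG
GGGGGGG
GGGGGYG
GGGGGYG
GGGGGGG
GGWWWGG
GGWWWGG
GGGGGGG
After op 2 paint(0,0,K):
KGGGGGG
GGGGGGG
GGGGGYG
GGGGGYG
GGGGGGG
GGWWWGG
GGWWWGG
GGGGGGG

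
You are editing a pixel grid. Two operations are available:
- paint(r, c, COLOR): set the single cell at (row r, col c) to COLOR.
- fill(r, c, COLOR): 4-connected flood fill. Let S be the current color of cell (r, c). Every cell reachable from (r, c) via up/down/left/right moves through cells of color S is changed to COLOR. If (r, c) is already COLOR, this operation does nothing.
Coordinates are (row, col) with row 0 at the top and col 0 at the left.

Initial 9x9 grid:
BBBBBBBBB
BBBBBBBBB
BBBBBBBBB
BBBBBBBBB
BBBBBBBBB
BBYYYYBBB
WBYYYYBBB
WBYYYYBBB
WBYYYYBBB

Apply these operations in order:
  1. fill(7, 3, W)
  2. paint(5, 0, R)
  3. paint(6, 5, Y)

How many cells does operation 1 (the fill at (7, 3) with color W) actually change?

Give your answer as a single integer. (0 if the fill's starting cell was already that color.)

After op 1 fill(7,3,W) [16 cells changed]:
BBBBBBBBB
BBBBBBBBB
BBBBBBBBB
BBBBBBBBB
BBBBBBBBB
BBWWWWBBB
WBWWWWBBB
WBWWWWBBB
WBWWWWBBB

Answer: 16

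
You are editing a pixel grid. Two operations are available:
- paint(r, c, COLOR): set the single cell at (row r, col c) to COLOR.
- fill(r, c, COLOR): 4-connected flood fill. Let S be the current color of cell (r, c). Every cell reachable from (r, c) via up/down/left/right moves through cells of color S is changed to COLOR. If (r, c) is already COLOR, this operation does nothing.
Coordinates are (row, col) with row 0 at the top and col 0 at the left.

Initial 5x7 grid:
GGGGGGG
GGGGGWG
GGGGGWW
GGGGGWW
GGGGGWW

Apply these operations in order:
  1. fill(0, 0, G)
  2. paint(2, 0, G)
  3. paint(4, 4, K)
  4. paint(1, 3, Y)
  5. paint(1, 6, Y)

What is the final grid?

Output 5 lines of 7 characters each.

Answer: GGGGGGG
GGGYGWY
GGGGGWW
GGGGGWW
GGGGKWW

Derivation:
After op 1 fill(0,0,G) [0 cells changed]:
GGGGGGG
GGGGGWG
GGGGGWW
GGGGGWW
GGGGGWW
After op 2 paint(2,0,G):
GGGGGGG
GGGGGWG
GGGGGWW
GGGGGWW
GGGGGWW
After op 3 paint(4,4,K):
GGGGGGG
GGGGGWG
GGGGGWW
GGGGGWW
GGGGKWW
After op 4 paint(1,3,Y):
GGGGGGG
GGGYGWG
GGGGGWW
GGGGGWW
GGGGKWW
After op 5 paint(1,6,Y):
GGGGGGG
GGGYGWY
GGGGGWW
GGGGGWW
GGGGKWW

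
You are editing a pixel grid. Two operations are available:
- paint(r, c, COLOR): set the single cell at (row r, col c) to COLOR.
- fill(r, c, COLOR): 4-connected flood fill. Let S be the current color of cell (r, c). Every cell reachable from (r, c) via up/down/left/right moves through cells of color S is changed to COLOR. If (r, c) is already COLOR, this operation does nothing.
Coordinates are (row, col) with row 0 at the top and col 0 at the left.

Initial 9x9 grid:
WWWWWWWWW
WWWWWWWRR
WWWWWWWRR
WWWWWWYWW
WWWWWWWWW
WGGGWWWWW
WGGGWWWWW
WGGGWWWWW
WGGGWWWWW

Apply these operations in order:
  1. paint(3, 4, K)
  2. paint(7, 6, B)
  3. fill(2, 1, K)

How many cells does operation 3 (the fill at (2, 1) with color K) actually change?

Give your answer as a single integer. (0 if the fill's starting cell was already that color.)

Answer: 62

Derivation:
After op 1 paint(3,4,K):
WWWWWWWWW
WWWWWWWRR
WWWWWWWRR
WWWWKWYWW
WWWWWWWWW
WGGGWWWWW
WGGGWWWWW
WGGGWWWWW
WGGGWWWWW
After op 2 paint(7,6,B):
WWWWWWWWW
WWWWWWWRR
WWWWWWWRR
WWWWKWYWW
WWWWWWWWW
WGGGWWWWW
WGGGWWWWW
WGGGWWBWW
WGGGWWWWW
After op 3 fill(2,1,K) [62 cells changed]:
KKKKKKKKK
KKKKKKKRR
KKKKKKKRR
KKKKKKYKK
KKKKKKKKK
KGGGKKKKK
KGGGKKKKK
KGGGKKBKK
KGGGKKKKK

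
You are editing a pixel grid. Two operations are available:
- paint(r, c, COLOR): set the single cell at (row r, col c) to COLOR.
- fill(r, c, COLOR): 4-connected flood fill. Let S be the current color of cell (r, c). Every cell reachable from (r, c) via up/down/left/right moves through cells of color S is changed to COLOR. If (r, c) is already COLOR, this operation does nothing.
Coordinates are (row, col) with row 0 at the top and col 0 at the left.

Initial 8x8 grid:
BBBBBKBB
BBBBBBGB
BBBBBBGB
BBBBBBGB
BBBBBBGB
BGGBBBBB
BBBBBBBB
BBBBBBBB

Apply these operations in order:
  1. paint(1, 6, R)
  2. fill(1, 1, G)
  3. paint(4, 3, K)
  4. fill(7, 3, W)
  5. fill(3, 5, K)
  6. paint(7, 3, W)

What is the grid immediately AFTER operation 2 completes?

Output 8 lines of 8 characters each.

After op 1 paint(1,6,R):
BBBBBKBB
BBBBBBRB
BBBBBBGB
BBBBBBGB
BBBBBBGB
BGGBBBBB
BBBBBBBB
BBBBBBBB
After op 2 fill(1,1,G) [57 cells changed]:
GGGGGKGG
GGGGGGRG
GGGGGGGG
GGGGGGGG
GGGGGGGG
GGGGGGGG
GGGGGGGG
GGGGGGGG

Answer: GGGGGKGG
GGGGGGRG
GGGGGGGG
GGGGGGGG
GGGGGGGG
GGGGGGGG
GGGGGGGG
GGGGGGGG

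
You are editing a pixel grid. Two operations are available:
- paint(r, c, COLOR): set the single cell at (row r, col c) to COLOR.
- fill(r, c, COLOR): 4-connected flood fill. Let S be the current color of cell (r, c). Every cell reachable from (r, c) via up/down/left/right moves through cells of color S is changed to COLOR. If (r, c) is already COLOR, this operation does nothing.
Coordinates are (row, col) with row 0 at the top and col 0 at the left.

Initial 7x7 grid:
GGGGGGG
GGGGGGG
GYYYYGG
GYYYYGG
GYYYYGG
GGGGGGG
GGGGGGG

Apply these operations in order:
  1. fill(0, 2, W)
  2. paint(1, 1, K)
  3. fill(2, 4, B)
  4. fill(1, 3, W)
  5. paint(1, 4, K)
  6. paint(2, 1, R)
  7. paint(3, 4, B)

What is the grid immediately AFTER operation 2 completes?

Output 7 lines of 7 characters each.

Answer: WWWWWWW
WKWWWWW
WYYYYWW
WYYYYWW
WYYYYWW
WWWWWWW
WWWWWWW

Derivation:
After op 1 fill(0,2,W) [37 cells changed]:
WWWWWWW
WWWWWWW
WYYYYWW
WYYYYWW
WYYYYWW
WWWWWWW
WWWWWWW
After op 2 paint(1,1,K):
WWWWWWW
WKWWWWW
WYYYYWW
WYYYYWW
WYYYYWW
WWWWWWW
WWWWWWW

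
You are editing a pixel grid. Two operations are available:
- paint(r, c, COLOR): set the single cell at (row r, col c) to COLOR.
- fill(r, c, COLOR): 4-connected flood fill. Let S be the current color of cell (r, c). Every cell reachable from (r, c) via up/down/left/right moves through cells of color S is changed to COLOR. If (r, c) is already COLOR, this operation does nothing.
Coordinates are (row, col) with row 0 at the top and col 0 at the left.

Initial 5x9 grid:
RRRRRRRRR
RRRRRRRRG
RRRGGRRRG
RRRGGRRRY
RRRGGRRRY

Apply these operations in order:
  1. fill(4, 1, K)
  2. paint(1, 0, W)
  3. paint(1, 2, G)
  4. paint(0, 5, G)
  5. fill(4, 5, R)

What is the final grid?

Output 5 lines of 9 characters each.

After op 1 fill(4,1,K) [35 cells changed]:
KKKKKKKKK
KKKKKKKKG
KKKGGKKKG
KKKGGKKKY
KKKGGKKKY
After op 2 paint(1,0,W):
KKKKKKKKK
WKKKKKKKG
KKKGGKKKG
KKKGGKKKY
KKKGGKKKY
After op 3 paint(1,2,G):
KKKKKKKKK
WKGKKKKKG
KKKGGKKKG
KKKGGKKKY
KKKGGKKKY
After op 4 paint(0,5,G):
KKKKKGKKK
WKGKKKKKG
KKKGGKKKG
KKKGGKKKY
KKKGGKKKY
After op 5 fill(4,5,R) [32 cells changed]:
RRRRRGRRR
WRGRRRRRG
RRRGGRRRG
RRRGGRRRY
RRRGGRRRY

Answer: RRRRRGRRR
WRGRRRRRG
RRRGGRRRG
RRRGGRRRY
RRRGGRRRY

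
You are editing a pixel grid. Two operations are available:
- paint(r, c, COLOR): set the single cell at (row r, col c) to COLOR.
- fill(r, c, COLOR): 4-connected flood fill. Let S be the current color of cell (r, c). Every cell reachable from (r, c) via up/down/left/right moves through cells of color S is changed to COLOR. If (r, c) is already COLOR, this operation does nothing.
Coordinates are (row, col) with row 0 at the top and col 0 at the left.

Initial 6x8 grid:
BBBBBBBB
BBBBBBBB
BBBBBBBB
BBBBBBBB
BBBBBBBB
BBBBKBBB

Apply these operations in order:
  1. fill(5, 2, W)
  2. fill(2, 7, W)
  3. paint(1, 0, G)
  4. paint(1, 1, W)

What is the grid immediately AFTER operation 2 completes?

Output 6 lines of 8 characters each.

After op 1 fill(5,2,W) [47 cells changed]:
WWWWWWWW
WWWWWWWW
WWWWWWWW
WWWWWWWW
WWWWWWWW
WWWWKWWW
After op 2 fill(2,7,W) [0 cells changed]:
WWWWWWWW
WWWWWWWW
WWWWWWWW
WWWWWWWW
WWWWWWWW
WWWWKWWW

Answer: WWWWWWWW
WWWWWWWW
WWWWWWWW
WWWWWWWW
WWWWWWWW
WWWWKWWW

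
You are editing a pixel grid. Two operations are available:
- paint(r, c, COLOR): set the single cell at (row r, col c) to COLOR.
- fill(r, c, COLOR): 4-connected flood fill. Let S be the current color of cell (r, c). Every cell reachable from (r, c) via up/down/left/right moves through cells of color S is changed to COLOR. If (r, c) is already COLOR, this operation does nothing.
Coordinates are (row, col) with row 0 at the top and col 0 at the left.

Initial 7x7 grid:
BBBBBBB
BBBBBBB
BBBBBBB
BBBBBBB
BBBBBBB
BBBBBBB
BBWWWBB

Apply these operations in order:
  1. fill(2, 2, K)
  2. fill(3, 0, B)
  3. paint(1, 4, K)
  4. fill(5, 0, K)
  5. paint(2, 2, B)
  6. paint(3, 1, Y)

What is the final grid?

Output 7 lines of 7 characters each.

After op 1 fill(2,2,K) [46 cells changed]:
KKKKKKK
KKKKKKK
KKKKKKK
KKKKKKK
KKKKKKK
KKKKKKK
KKWWWKK
After op 2 fill(3,0,B) [46 cells changed]:
BBBBBBB
BBBBBBB
BBBBBBB
BBBBBBB
BBBBBBB
BBBBBBB
BBWWWBB
After op 3 paint(1,4,K):
BBBBBBB
BBBBKBB
BBBBBBB
BBBBBBB
BBBBBBB
BBBBBBB
BBWWWBB
After op 4 fill(5,0,K) [45 cells changed]:
KKKKKKK
KKKKKKK
KKKKKKK
KKKKKKK
KKKKKKK
KKKKKKK
KKWWWKK
After op 5 paint(2,2,B):
KKKKKKK
KKKKKKK
KKBKKKK
KKKKKKK
KKKKKKK
KKKKKKK
KKWWWKK
After op 6 paint(3,1,Y):
KKKKKKK
KKKKKKK
KKBKKKK
KYKKKKK
KKKKKKK
KKKKKKK
KKWWWKK

Answer: KKKKKKK
KKKKKKK
KKBKKKK
KYKKKKK
KKKKKKK
KKKKKKK
KKWWWKK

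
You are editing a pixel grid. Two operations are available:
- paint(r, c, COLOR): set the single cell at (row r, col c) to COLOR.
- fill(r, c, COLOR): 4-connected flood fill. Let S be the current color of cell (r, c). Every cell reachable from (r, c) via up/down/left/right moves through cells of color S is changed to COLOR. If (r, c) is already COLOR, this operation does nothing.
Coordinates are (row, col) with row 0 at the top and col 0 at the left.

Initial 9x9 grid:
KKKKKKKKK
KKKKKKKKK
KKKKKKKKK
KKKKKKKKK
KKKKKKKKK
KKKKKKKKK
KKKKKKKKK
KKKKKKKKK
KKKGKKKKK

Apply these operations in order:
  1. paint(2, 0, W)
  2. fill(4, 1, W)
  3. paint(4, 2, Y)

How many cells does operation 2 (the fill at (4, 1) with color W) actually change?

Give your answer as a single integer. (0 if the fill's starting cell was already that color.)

After op 1 paint(2,0,W):
KKKKKKKKK
KKKKKKKKK
WKKKKKKKK
KKKKKKKKK
KKKKKKKKK
KKKKKKKKK
KKKKKKKKK
KKKKKKKKK
KKKGKKKKK
After op 2 fill(4,1,W) [79 cells changed]:
WWWWWWWWW
WWWWWWWWW
WWWWWWWWW
WWWWWWWWW
WWWWWWWWW
WWWWWWWWW
WWWWWWWWW
WWWWWWWWW
WWWGWWWWW

Answer: 79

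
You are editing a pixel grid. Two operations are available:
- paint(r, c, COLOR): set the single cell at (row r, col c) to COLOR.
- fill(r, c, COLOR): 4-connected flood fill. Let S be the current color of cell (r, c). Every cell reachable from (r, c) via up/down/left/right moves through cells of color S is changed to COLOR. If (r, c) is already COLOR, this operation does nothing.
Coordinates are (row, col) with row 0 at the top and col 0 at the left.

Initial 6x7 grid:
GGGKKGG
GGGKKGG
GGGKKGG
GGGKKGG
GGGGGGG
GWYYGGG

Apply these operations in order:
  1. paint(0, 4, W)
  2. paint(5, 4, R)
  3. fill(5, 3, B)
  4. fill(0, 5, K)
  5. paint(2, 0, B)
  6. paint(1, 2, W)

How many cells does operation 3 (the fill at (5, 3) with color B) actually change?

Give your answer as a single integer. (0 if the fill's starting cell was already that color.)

Answer: 2

Derivation:
After op 1 paint(0,4,W):
GGGKWGG
GGGKKGG
GGGKKGG
GGGKKGG
GGGGGGG
GWYYGGG
After op 2 paint(5,4,R):
GGGKWGG
GGGKKGG
GGGKKGG
GGGKKGG
GGGGGGG
GWYYRGG
After op 3 fill(5,3,B) [2 cells changed]:
GGGKWGG
GGGKKGG
GGGKKGG
GGGKKGG
GGGGGGG
GWBBRGG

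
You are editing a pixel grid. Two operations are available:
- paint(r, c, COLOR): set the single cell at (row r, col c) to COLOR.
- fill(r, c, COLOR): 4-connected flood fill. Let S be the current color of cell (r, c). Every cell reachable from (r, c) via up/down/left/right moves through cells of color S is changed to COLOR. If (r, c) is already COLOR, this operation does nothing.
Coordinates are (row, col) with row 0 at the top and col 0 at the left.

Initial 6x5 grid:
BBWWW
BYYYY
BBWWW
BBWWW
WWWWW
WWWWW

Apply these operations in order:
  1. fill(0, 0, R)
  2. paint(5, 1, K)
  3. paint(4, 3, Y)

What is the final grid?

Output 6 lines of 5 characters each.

Answer: RRWWW
RYYYY
RRWWW
RRWWW
WWWYW
WKWWW

Derivation:
After op 1 fill(0,0,R) [7 cells changed]:
RRWWW
RYYYY
RRWWW
RRWWW
WWWWW
WWWWW
After op 2 paint(5,1,K):
RRWWW
RYYYY
RRWWW
RRWWW
WWWWW
WKWWW
After op 3 paint(4,3,Y):
RRWWW
RYYYY
RRWWW
RRWWW
WWWYW
WKWWW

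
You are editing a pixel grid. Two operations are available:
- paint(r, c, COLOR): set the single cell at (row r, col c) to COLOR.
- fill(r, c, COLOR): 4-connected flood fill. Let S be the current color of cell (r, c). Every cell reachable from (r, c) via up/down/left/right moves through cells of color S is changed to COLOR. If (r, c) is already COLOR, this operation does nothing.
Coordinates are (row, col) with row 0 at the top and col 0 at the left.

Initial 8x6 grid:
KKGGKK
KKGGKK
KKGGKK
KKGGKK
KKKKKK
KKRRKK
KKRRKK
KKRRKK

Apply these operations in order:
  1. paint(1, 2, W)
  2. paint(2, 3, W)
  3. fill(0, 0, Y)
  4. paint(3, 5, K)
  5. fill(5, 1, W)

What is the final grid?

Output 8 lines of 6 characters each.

After op 1 paint(1,2,W):
KKGGKK
KKWGKK
KKGGKK
KKGGKK
KKKKKK
KKRRKK
KKRRKK
KKRRKK
After op 2 paint(2,3,W):
KKGGKK
KKWGKK
KKGWKK
KKGGKK
KKKKKK
KKRRKK
KKRRKK
KKRRKK
After op 3 fill(0,0,Y) [34 cells changed]:
YYGGYY
YYWGYY
YYGWYY
YYGGYY
YYYYYY
YYRRYY
YYRRYY
YYRRYY
After op 4 paint(3,5,K):
YYGGYY
YYWGYY
YYGWYY
YYGGYK
YYYYYY
YYRRYY
YYRRYY
YYRRYY
After op 5 fill(5,1,W) [33 cells changed]:
WWGGWW
WWWGWW
WWGWWW
WWGGWK
WWWWWW
WWRRWW
WWRRWW
WWRRWW

Answer: WWGGWW
WWWGWW
WWGWWW
WWGGWK
WWWWWW
WWRRWW
WWRRWW
WWRRWW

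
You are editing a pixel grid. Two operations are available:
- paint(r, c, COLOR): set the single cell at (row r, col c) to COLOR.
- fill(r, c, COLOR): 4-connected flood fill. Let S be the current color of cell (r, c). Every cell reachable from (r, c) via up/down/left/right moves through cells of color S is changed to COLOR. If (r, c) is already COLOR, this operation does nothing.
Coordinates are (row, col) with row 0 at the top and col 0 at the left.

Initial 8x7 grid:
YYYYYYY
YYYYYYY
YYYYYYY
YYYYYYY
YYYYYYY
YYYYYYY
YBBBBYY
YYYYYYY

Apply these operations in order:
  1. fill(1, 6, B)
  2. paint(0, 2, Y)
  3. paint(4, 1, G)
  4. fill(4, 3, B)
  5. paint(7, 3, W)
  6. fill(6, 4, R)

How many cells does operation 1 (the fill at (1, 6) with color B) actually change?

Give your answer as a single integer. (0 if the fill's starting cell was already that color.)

After op 1 fill(1,6,B) [52 cells changed]:
BBBBBBB
BBBBBBB
BBBBBBB
BBBBBBB
BBBBBBB
BBBBBBB
BBBBBBB
BBBBBBB

Answer: 52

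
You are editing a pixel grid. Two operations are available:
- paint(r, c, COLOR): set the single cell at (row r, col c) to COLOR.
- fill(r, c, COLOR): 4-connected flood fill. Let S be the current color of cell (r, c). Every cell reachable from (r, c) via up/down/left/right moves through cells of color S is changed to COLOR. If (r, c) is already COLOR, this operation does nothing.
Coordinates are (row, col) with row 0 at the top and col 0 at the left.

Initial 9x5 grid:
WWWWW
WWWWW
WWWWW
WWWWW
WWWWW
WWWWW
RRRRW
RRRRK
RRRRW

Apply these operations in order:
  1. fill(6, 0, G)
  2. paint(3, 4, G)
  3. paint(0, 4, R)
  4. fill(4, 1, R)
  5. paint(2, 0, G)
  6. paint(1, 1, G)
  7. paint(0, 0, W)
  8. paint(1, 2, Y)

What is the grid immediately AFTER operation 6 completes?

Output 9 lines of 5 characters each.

Answer: RRRRR
RGRRR
GRRRR
RRRRG
RRRRR
RRRRR
GGGGR
GGGGK
GGGGW

Derivation:
After op 1 fill(6,0,G) [12 cells changed]:
WWWWW
WWWWW
WWWWW
WWWWW
WWWWW
WWWWW
GGGGW
GGGGK
GGGGW
After op 2 paint(3,4,G):
WWWWW
WWWWW
WWWWW
WWWWG
WWWWW
WWWWW
GGGGW
GGGGK
GGGGW
After op 3 paint(0,4,R):
WWWWR
WWWWW
WWWWW
WWWWG
WWWWW
WWWWW
GGGGW
GGGGK
GGGGW
After op 4 fill(4,1,R) [29 cells changed]:
RRRRR
RRRRR
RRRRR
RRRRG
RRRRR
RRRRR
GGGGR
GGGGK
GGGGW
After op 5 paint(2,0,G):
RRRRR
RRRRR
GRRRR
RRRRG
RRRRR
RRRRR
GGGGR
GGGGK
GGGGW
After op 6 paint(1,1,G):
RRRRR
RGRRR
GRRRR
RRRRG
RRRRR
RRRRR
GGGGR
GGGGK
GGGGW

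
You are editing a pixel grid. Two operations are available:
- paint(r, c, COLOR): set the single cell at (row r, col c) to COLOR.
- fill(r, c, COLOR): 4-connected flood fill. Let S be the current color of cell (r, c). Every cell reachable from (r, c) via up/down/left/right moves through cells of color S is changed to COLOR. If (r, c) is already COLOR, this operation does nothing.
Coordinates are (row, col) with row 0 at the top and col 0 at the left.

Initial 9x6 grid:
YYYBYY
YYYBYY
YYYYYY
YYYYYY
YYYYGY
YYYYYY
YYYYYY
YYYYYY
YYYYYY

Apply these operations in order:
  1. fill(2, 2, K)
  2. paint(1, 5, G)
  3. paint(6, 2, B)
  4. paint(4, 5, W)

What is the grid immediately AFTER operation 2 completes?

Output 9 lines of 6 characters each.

After op 1 fill(2,2,K) [51 cells changed]:
KKKBKK
KKKBKK
KKKKKK
KKKKKK
KKKKGK
KKKKKK
KKKKKK
KKKKKK
KKKKKK
After op 2 paint(1,5,G):
KKKBKK
KKKBKG
KKKKKK
KKKKKK
KKKKGK
KKKKKK
KKKKKK
KKKKKK
KKKKKK

Answer: KKKBKK
KKKBKG
KKKKKK
KKKKKK
KKKKGK
KKKKKK
KKKKKK
KKKKKK
KKKKKK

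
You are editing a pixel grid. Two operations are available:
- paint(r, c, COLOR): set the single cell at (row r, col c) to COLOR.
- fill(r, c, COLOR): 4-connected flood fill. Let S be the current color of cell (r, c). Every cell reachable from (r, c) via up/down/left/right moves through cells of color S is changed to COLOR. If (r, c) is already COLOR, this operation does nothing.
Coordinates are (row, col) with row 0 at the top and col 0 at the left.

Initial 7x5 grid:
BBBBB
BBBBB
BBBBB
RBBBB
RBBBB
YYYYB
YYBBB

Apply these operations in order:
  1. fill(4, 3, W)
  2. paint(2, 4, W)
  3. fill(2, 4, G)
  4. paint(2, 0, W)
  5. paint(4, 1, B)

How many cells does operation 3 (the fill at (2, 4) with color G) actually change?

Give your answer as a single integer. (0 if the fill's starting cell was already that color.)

After op 1 fill(4,3,W) [27 cells changed]:
WWWWW
WWWWW
WWWWW
RWWWW
RWWWW
YYYYW
YYWWW
After op 2 paint(2,4,W):
WWWWW
WWWWW
WWWWW
RWWWW
RWWWW
YYYYW
YYWWW
After op 3 fill(2,4,G) [27 cells changed]:
GGGGG
GGGGG
GGGGG
RGGGG
RGGGG
YYYYG
YYGGG

Answer: 27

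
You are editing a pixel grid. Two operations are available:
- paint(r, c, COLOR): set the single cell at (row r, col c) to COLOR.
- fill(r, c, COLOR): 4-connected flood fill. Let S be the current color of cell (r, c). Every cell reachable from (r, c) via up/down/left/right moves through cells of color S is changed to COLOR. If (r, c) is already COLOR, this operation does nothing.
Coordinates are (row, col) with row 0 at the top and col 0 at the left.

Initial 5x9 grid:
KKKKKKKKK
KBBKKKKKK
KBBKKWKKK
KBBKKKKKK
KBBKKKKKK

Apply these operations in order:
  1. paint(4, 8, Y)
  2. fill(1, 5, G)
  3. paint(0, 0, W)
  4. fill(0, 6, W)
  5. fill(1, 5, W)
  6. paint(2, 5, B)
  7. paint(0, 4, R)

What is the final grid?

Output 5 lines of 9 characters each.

After op 1 paint(4,8,Y):
KKKKKKKKK
KBBKKKKKK
KBBKKWKKK
KBBKKKKKK
KBBKKKKKY
After op 2 fill(1,5,G) [35 cells changed]:
GGGGGGGGG
GBBGGGGGG
GBBGGWGGG
GBBGGGGGG
GBBGGGGGY
After op 3 paint(0,0,W):
WGGGGGGGG
GBBGGGGGG
GBBGGWGGG
GBBGGGGGG
GBBGGGGGY
After op 4 fill(0,6,W) [30 cells changed]:
WWWWWWWWW
GBBWWWWWW
GBBWWWWWW
GBBWWWWWW
GBBWWWWWY
After op 5 fill(1,5,W) [0 cells changed]:
WWWWWWWWW
GBBWWWWWW
GBBWWWWWW
GBBWWWWWW
GBBWWWWWY
After op 6 paint(2,5,B):
WWWWWWWWW
GBBWWWWWW
GBBWWBWWW
GBBWWWWWW
GBBWWWWWY
After op 7 paint(0,4,R):
WWWWRWWWW
GBBWWWWWW
GBBWWBWWW
GBBWWWWWW
GBBWWWWWY

Answer: WWWWRWWWW
GBBWWWWWW
GBBWWBWWW
GBBWWWWWW
GBBWWWWWY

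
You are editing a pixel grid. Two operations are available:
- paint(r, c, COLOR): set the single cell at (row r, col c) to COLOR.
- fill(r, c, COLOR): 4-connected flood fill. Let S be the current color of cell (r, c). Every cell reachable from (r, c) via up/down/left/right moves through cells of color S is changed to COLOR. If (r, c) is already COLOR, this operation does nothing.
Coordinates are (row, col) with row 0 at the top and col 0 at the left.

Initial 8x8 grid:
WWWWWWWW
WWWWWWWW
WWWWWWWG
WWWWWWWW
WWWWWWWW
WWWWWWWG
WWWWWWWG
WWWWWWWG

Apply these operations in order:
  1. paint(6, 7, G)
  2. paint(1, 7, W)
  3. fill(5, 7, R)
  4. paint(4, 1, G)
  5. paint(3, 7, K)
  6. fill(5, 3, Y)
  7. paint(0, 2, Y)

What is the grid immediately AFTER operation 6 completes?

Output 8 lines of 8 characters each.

Answer: YYYYYYYY
YYYYYYYY
YYYYYYYG
YYYYYYYK
YGYYYYYY
YYYYYYYR
YYYYYYYR
YYYYYYYR

Derivation:
After op 1 paint(6,7,G):
WWWWWWWW
WWWWWWWW
WWWWWWWG
WWWWWWWW
WWWWWWWW
WWWWWWWG
WWWWWWWG
WWWWWWWG
After op 2 paint(1,7,W):
WWWWWWWW
WWWWWWWW
WWWWWWWG
WWWWWWWW
WWWWWWWW
WWWWWWWG
WWWWWWWG
WWWWWWWG
After op 3 fill(5,7,R) [3 cells changed]:
WWWWWWWW
WWWWWWWW
WWWWWWWG
WWWWWWWW
WWWWWWWW
WWWWWWWR
WWWWWWWR
WWWWWWWR
After op 4 paint(4,1,G):
WWWWWWWW
WWWWWWWW
WWWWWWWG
WWWWWWWW
WGWWWWWW
WWWWWWWR
WWWWWWWR
WWWWWWWR
After op 5 paint(3,7,K):
WWWWWWWW
WWWWWWWW
WWWWWWWG
WWWWWWWK
WGWWWWWW
WWWWWWWR
WWWWWWWR
WWWWWWWR
After op 6 fill(5,3,Y) [58 cells changed]:
YYYYYYYY
YYYYYYYY
YYYYYYYG
YYYYYYYK
YGYYYYYY
YYYYYYYR
YYYYYYYR
YYYYYYYR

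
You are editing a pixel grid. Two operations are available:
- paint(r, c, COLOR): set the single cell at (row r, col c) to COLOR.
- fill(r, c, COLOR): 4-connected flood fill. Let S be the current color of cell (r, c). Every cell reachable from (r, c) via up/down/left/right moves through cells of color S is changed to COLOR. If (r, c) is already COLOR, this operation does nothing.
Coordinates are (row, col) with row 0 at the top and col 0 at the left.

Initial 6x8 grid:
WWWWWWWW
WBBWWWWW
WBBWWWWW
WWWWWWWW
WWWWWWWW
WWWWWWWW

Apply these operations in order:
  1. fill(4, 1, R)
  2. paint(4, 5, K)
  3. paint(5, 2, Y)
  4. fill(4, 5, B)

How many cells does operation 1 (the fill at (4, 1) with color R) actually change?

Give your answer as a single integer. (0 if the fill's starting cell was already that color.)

Answer: 44

Derivation:
After op 1 fill(4,1,R) [44 cells changed]:
RRRRRRRR
RBBRRRRR
RBBRRRRR
RRRRRRRR
RRRRRRRR
RRRRRRRR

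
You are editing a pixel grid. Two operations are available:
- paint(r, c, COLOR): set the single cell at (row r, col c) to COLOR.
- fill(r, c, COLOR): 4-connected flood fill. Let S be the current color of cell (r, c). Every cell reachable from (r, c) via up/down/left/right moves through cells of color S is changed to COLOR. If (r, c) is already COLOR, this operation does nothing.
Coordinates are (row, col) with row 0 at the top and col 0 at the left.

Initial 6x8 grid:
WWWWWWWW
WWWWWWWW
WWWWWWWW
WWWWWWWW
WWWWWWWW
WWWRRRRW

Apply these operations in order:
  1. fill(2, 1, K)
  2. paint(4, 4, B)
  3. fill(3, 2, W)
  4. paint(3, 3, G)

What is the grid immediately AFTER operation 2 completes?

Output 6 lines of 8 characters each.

Answer: KKKKKKKK
KKKKKKKK
KKKKKKKK
KKKKKKKK
KKKKBKKK
KKKRRRRK

Derivation:
After op 1 fill(2,1,K) [44 cells changed]:
KKKKKKKK
KKKKKKKK
KKKKKKKK
KKKKKKKK
KKKKKKKK
KKKRRRRK
After op 2 paint(4,4,B):
KKKKKKKK
KKKKKKKK
KKKKKKKK
KKKKKKKK
KKKKBKKK
KKKRRRRK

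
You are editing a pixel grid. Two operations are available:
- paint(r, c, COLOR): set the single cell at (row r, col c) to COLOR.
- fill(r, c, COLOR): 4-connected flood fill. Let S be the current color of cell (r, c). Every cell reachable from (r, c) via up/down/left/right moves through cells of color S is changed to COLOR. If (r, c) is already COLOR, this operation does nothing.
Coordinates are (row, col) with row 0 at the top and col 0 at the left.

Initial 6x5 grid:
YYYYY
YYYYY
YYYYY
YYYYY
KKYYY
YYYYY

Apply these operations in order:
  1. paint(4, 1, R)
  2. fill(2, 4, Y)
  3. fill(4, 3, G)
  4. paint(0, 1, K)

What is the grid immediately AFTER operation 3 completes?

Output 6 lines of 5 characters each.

Answer: GGGGG
GGGGG
GGGGG
GGGGG
KRGGG
GGGGG

Derivation:
After op 1 paint(4,1,R):
YYYYY
YYYYY
YYYYY
YYYYY
KRYYY
YYYYY
After op 2 fill(2,4,Y) [0 cells changed]:
YYYYY
YYYYY
YYYYY
YYYYY
KRYYY
YYYYY
After op 3 fill(4,3,G) [28 cells changed]:
GGGGG
GGGGG
GGGGG
GGGGG
KRGGG
GGGGG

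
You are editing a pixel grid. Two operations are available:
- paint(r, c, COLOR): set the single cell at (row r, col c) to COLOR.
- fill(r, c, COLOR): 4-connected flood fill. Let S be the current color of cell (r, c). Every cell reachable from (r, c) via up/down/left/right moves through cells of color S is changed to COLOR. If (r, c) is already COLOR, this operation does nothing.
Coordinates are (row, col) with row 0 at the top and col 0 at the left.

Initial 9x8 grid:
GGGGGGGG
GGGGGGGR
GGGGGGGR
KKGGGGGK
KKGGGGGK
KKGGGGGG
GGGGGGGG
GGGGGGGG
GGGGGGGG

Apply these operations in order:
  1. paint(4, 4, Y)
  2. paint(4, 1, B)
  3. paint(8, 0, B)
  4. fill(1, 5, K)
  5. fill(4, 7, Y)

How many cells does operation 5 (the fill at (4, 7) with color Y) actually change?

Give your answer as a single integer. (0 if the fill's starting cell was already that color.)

After op 1 paint(4,4,Y):
GGGGGGGG
GGGGGGGR
GGGGGGGR
KKGGGGGK
KKGGYGGK
KKGGGGGG
GGGGGGGG
GGGGGGGG
GGGGGGGG
After op 2 paint(4,1,B):
GGGGGGGG
GGGGGGGR
GGGGGGGR
KKGGGGGK
KBGGYGGK
KKGGGGGG
GGGGGGGG
GGGGGGGG
GGGGGGGG
After op 3 paint(8,0,B):
GGGGGGGG
GGGGGGGR
GGGGGGGR
KKGGGGGK
KBGGYGGK
KKGGGGGG
GGGGGGGG
GGGGGGGG
BGGGGGGG
After op 4 fill(1,5,K) [60 cells changed]:
KKKKKKKK
KKKKKKKR
KKKKKKKR
KKKKKKKK
KBKKYKKK
KKKKKKKK
KKKKKKKK
KKKKKKKK
BKKKKKKK
After op 5 fill(4,7,Y) [67 cells changed]:
YYYYYYYY
YYYYYYYR
YYYYYYYR
YYYYYYYY
YBYYYYYY
YYYYYYYY
YYYYYYYY
YYYYYYYY
BYYYYYYY

Answer: 67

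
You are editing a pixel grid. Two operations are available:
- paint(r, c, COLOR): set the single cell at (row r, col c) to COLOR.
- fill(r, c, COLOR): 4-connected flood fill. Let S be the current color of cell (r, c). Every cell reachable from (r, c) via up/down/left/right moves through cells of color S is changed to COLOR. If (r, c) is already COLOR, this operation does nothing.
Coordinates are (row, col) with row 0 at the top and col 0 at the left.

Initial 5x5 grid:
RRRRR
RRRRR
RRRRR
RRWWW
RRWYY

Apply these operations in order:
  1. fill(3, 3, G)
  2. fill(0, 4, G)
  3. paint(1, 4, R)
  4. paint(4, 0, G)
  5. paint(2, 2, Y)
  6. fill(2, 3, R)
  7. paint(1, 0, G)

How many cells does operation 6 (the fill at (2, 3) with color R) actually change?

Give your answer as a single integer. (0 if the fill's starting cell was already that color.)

Answer: 21

Derivation:
After op 1 fill(3,3,G) [4 cells changed]:
RRRRR
RRRRR
RRRRR
RRGGG
RRGYY
After op 2 fill(0,4,G) [19 cells changed]:
GGGGG
GGGGG
GGGGG
GGGGG
GGGYY
After op 3 paint(1,4,R):
GGGGG
GGGGR
GGGGG
GGGGG
GGGYY
After op 4 paint(4,0,G):
GGGGG
GGGGR
GGGGG
GGGGG
GGGYY
After op 5 paint(2,2,Y):
GGGGG
GGGGR
GGYGG
GGGGG
GGGYY
After op 6 fill(2,3,R) [21 cells changed]:
RRRRR
RRRRR
RRYRR
RRRRR
RRRYY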